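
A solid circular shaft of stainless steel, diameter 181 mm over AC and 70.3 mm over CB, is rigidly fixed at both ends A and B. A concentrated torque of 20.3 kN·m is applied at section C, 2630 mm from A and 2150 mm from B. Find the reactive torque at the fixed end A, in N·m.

19800 N·m

Compatibility: T_A·a/J_AC = T_B·b/J_CB with T_A + T_B = T₀.
J_AC = 1.05×10^-4 m⁴, J_CB = 2.40×10^-6 m⁴, so T_A = T₀·(J_AC/a)/((J_AC/a)+(J_CB/b)) = 19750 N·m, T_B = 549.8 N·m.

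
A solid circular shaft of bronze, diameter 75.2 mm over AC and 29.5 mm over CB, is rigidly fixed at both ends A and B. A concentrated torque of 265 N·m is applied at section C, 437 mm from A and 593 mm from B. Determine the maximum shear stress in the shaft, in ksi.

Compatibility: T_A·a/J_AC = T_B·b/J_CB with T_A + T_B = T₀.
J_AC = 3.14×10^-6 m⁴, J_CB = 7.44×10^-8 m⁴, so T_A = T₀·(J_AC/a)/((J_AC/a)+(J_CB/b)) = 260.5 N·m, T_B = 4.545 N·m.
τ in each portion: τ_AC = 3.12×10^6 Pa, τ_CB = 9.02×10^5 Pa; maximum is in AC.
τ_max = T_AC·r/J = 260.5·0.0376/3.14×10^-6 = 3.119×10^6 Pa.

0.452 ksi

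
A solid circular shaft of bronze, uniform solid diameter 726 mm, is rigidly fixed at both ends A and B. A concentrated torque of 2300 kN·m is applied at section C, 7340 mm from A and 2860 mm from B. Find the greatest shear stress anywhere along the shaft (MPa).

With uniform GJ and both ends fixed, compatibility θ_AC = θ_CB gives T_A·a = T_B·b, together with T_A + T_B = T₀.
T_A = T₀·b/(a+b) = 2.300e6·2860/10200 = 644900 N·m; T_B = 1.655e6 N·m.
τ in each portion: τ_AC = 8.58×10^6 Pa, τ_CB = 2.20×10^7 Pa; maximum is in CB.
τ_max = T_CB·r/J = 1.655e6·0.363/0.0273 = 2.203×10^7 Pa.

22.0 MPa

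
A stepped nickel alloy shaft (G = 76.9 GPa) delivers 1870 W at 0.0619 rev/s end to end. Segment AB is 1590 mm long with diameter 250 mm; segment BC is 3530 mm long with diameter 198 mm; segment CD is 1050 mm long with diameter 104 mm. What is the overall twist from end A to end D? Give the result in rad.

ω = 2π·0.0619 = 0.3889 rad/s, so T = P/ω = 1870 / 0.3889 = 4808 N·m.
J_AB = π(0.250)⁴/32 = 3.83×10^-4 m⁴; J_BC = π(0.198)⁴/32 = 1.51×10^-4 m⁴; J_CD = π(0.104)⁴/32 = 1.15×10^-5 m⁴.
θ = (T/G)·Σ L_i/J_i = (4808/76.9×10⁹)·(1.59/3.83×10^-4 + 3.53/1.51×10^-4 + 1.05/1.15×10^-5) = 7.438×10^-3 rad.

0.00744 rad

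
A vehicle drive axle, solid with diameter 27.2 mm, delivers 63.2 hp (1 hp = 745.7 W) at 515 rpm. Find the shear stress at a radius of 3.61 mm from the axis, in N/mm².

ω = 2π·515/60 = 53.93 rad/s, so T = P/ω = 63.2×745.7 / 53.93 = 873.9 N·m.
J = πd⁴/32 = π(0.0272)⁴/32 = 5.374×10^-8 m⁴.
Shear stress varies linearly with radius: τ = T·r/J = 873.9 × 0.00361 / 5.374×10^-8 = 5.871×10^7 Pa.

58.7 N/mm²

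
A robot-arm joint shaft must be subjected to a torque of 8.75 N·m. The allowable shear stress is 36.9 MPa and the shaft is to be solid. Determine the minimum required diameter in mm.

10.6 mm

For a solid shaft τ_max = 16T/(πd³), so d = (16T/(π τ_allow))^(1/3) = (16·8.750/(π·3.69×10^7))^(1/3) = 0.01065 m.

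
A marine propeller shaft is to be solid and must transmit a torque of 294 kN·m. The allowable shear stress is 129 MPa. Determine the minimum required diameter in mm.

226 mm

For a solid shaft τ_max = 16T/(πd³), so d = (16T/(π τ_allow))^(1/3) = (16·294000/(π·1.29×10^8))^(1/3) = 0.2264 m.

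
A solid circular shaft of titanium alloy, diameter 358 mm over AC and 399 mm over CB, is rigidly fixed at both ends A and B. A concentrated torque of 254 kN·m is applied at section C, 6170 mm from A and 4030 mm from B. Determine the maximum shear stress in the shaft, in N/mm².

Compatibility: T_A·a/J_AC = T_B·b/J_CB with T_A + T_B = T₀.
J_AC = 1.61×10^-3 m⁴, J_CB = 2.49×10^-3 m⁴, so T_A = T₀·(J_AC/a)/((J_AC/a)+(J_CB/b)) = 75540 N·m, T_B = 178500 N·m.
τ in each portion: τ_AC = 8.39×10^6 Pa, τ_CB = 1.43×10^7 Pa; maximum is in CB.
τ_max = T_CB·r/J = 178500·0.200/2.49×10^-3 = 1.431×10^7 Pa.

14.3 N/mm²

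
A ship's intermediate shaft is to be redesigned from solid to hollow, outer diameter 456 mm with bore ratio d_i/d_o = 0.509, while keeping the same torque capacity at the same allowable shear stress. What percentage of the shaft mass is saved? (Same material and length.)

22.4 %

Equal τ_max and T ⇒ the solid shaft needs d_s³ = d_o³(1−k⁴), so d_s = 456·(1−0.509⁴)^(1/3) = 445.6 mm.
Area ratio A_h/A_s = d_o²(1−k²)/d_s² = (1−k²)/(1−k⁴)^(2/3) = 0.7760.
Mass saving = 1 − 0.7760 = 22.4 %.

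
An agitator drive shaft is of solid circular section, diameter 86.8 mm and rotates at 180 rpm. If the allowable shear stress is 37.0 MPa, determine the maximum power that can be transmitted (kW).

89.6 kW

J = πd⁴/32 = π(0.0868)⁴/32 = 5.573×10^-6 m⁴.
T_max = τ_allow·J/r = 3.70×10^7 × 5.573×10^-6 / 0.0434 = 4751 N·m.
ω = 2π·180/60 = 18.85 rad/s, so P_max = T_max·ω = 8.956×10^4 W.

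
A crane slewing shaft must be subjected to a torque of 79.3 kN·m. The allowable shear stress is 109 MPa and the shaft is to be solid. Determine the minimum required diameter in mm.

For a solid shaft τ_max = 16T/(πd³), so d = (16T/(π τ_allow))^(1/3) = (16·79300/(π·1.09×10^8))^(1/3) = 0.1547 m.

155 mm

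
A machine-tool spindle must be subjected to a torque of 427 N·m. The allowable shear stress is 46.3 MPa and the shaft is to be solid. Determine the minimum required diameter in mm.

36.1 mm

For a solid shaft τ_max = 16T/(πd³), so d = (16T/(π τ_allow))^(1/3) = (16·427.0/(π·4.63×10^7))^(1/3) = 0.03608 m.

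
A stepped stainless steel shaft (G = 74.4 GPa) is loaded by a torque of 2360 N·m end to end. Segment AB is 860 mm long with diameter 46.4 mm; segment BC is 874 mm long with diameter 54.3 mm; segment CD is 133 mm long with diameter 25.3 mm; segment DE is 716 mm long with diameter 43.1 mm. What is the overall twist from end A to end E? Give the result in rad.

J_AB = π(0.0464)⁴/32 = 4.55×10^-7 m⁴; J_BC = π(0.0543)⁴/32 = 8.53×10^-7 m⁴; J_CD = π(0.0253)⁴/32 = 4.02×10^-8 m⁴; J_DE = π(0.0431)⁴/32 = 3.39×10^-7 m⁴.
θ = (T/G)·Σ L_i/J_i = (2360/74.4×10⁹)·(0.860/4.55×10^-7 + 0.874/8.53×10^-7 + 0.133/4.02×10^-8 + 0.716/3.39×10^-7) = 0.2644 rad.

0.264 rad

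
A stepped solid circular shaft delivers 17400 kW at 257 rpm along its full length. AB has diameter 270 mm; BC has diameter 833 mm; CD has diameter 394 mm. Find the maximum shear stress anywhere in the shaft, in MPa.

ω = 2π·257/60 = 26.91 rad/s, so T = P/ω = 17400×10³ / 26.91 = 646500 N·m.
Under the same torque, τ_max = 16T/(πd³) is largest where d is smallest — segment AB (d = 270 mm).
τ_max = 16·646500/(π·(0.270)³) = 1.673×10^8 Pa.

167 MPa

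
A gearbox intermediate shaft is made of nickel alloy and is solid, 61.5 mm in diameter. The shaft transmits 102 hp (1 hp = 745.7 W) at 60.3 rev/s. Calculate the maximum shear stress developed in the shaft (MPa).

ω = 2π·60.3 = 378.9 rad/s, so T = P/ω = 102×745.7 / 378.9 = 200.8 N·m.
J = πd⁴/32 = π(0.0615)⁴/32 = 1.404×10^-6 m⁴.
τ_max = T·r/J = 200.8 × 0.0307 / 1.404×10^-6 = 4.396×10^6 Pa.

4.40 MPa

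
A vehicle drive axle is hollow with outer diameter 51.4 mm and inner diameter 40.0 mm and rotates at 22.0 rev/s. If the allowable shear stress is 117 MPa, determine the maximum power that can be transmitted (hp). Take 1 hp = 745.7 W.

366 hp

J = π(d_o⁴ − d_i⁴)/32 = π(0.0514⁴ − 0.0400⁴)/32 = 4.339×10^-7 m⁴.
T_max = τ_allow·J/r = 1.17×10^8 × 4.339×10^-7 / 0.0257 = 1975 N·m.
ω = 2π·22.0 = 138.2 rad/s, so P_max = T_max·ω = 2.731×10^5 W.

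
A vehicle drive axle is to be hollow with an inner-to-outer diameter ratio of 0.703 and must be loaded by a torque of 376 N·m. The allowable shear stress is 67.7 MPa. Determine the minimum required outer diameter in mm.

For a hollow shaft with d_i/d_o = 0.703: τ_max = 16T/(π d_o³ (1−k⁴)), so d_o = [16T/(π τ_allow (1−k⁴))]^(1/3) = [16·376.0/(π·6.77×10^7·0.7558)]^(1/3) = 0.03345 m.

33.4 mm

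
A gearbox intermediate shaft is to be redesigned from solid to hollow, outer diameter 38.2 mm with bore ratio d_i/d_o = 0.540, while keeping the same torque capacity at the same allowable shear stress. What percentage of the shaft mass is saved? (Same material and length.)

Equal τ_max and T ⇒ the solid shaft needs d_s³ = d_o³(1−k⁴), so d_s = 38.2·(1−0.540⁴)^(1/3) = 37.09 mm.
Area ratio A_h/A_s = d_o²(1−k²)/d_s² = (1−k²)/(1−k⁴)^(2/3) = 0.7516.
Mass saving = 1 − 0.7516 = 24.8 %.

24.8 %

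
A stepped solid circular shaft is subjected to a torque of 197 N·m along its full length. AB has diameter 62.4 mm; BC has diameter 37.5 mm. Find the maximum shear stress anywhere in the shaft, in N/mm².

Under the same torque, τ_max = 16T/(πd³) is largest where d is smallest — segment BC (d = 37.5 mm).
τ_max = 16·197.0/(π·(0.0375)³) = 1.903×10^7 Pa.

19.0 N/mm²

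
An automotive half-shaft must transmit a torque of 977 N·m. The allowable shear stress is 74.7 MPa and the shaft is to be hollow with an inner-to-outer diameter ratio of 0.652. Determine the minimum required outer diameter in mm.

For a hollow shaft with d_i/d_o = 0.652: τ_max = 16T/(π d_o³ (1−k⁴)), so d_o = [16T/(π τ_allow (1−k⁴))]^(1/3) = [16·977.0/(π·7.47×10^7·0.8193)]^(1/3) = 0.04332 m.

43.3 mm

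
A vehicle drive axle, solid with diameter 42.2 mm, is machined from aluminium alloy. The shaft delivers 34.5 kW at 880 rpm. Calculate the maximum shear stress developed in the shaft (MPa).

25.4 MPa

ω = 2π·880/60 = 92.15 rad/s, so T = P/ω = 34.5×10³ / 92.15 = 374.4 N·m.
J = πd⁴/32 = π(0.0422)⁴/32 = 3.114×10^-7 m⁴.
τ_max = T·r/J = 374.4 × 0.0211 / 3.114×10^-7 = 2.537×10^7 Pa.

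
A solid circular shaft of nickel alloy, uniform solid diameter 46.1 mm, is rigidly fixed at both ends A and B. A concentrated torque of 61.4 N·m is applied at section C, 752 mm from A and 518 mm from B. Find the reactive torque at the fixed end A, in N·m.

With uniform GJ and both ends fixed, compatibility θ_AC = θ_CB gives T_A·a = T_B·b, together with T_A + T_B = T₀.
T_A = T₀·b/(a+b) = 61.40·518/1270 = 25.04 N·m; T_B = 36.36 N·m.

25.0 N·m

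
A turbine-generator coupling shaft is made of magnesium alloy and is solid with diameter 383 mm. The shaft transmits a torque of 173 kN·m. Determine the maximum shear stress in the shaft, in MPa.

J = πd⁴/32 = π(0.383)⁴/32 = 2.112×10^-3 m⁴.
τ_max = T·r/J = 173000 × 0.192 / 2.112×10^-3 = 1.568×10^7 Pa.

15.7 MPa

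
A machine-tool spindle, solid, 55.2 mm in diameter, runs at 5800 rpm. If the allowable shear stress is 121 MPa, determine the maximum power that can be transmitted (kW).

2430 kW

J = πd⁴/32 = π(0.0552)⁴/32 = 9.115×10^-7 m⁴.
T_max = τ_allow·J/r = 1.21×10^8 × 9.115×10^-7 / 0.0276 = 3996 N·m.
ω = 2π·5800/60 = 607.4 rad/s, so P_max = T_max·ω = 2.427×10^6 W.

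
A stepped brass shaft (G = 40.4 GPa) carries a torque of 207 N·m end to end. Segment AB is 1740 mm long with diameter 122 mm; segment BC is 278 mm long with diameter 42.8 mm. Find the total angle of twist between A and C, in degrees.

0.271°

J_AB = π(0.122)⁴/32 = 2.17×10^-5 m⁴; J_BC = π(0.0428)⁴/32 = 3.29×10^-7 m⁴.
θ = (T/G)·Σ L_i/J_i = (207.0/40.4×10⁹)·(1.74/2.17×10^-5 + 0.278/3.29×10^-7) = 4.734×10^-3 rad.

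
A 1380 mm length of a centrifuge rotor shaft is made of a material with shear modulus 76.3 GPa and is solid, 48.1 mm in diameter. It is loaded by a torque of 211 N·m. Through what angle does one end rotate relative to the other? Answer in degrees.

J = πd⁴/32 = π(0.0481)⁴/32 = 5.255×10^-7 m⁴.
θ = T·L/(G·J) = 211.0 × 1.38 / (76.3×10⁹ × 5.255×10^-7) = 7.262×10^-3 rad.

0.416°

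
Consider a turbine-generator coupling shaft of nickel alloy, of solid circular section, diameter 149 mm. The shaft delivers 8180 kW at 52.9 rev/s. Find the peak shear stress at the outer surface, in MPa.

ω = 2π·52.9 = 332.4 rad/s, so T = P/ω = 8180×10³ / 332.4 = 24610 N·m.
J = πd⁴/32 = π(0.149)⁴/32 = 4.839×10^-5 m⁴.
τ_max = T·r/J = 24610 × 0.0745 / 4.839×10^-5 = 3.789×10^7 Pa.

37.9 MPa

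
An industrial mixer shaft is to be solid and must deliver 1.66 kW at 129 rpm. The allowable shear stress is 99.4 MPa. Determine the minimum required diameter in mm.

18.5 mm

ω = 2π·129/60 = 13.51 rad/s, so T = P/ω = 1.66×10³ / 13.51 = 122.9 N·m.
For a solid shaft τ_max = 16T/(πd³), so d = (16T/(π τ_allow))^(1/3) = (16·122.9/(π·9.94×10^7))^(1/3) = 0.01847 m.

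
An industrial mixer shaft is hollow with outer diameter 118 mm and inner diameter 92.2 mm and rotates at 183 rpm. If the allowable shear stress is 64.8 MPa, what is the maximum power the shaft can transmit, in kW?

251 kW

J = π(d_o⁴ − d_i⁴)/32 = π(0.118⁴ − 0.0922⁴)/32 = 1.194×10^-5 m⁴.
T_max = τ_allow·J/r = 6.48×10^7 × 1.194×10^-5 / 0.0590 = 13110 N·m.
ω = 2π·183/60 = 19.16 rad/s, so P_max = T_max·ω = 2.513×10^5 W.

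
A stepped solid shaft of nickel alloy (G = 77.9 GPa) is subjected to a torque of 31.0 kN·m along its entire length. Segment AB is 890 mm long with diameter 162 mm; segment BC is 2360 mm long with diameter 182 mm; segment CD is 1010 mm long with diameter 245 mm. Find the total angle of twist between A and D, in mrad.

15.1 mrad

J_AB = π(0.162)⁴/32 = 6.76×10^-5 m⁴; J_BC = π(0.182)⁴/32 = 1.08×10^-4 m⁴; J_CD = π(0.245)⁴/32 = 3.54×10^-4 m⁴.
θ = (T/G)·Σ L_i/J_i = (31000/77.9×10⁹)·(0.890/6.76×10^-5 + 2.36/1.08×10^-4 + 1.01/3.54×10^-4) = 0.01509 rad.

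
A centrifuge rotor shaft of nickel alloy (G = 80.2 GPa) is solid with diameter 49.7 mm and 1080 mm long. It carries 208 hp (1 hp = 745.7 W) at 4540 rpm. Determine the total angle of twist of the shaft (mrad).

7.33 mrad

ω = 2π·4540/60 = 475.4 rad/s, so T = P/ω = 208×745.7 / 475.4 = 326.2 N·m.
J = πd⁴/32 = π(0.0497)⁴/32 = 5.990×10^-7 m⁴.
θ = T·L/(G·J) = 326.2 × 1.08 / (80.2×10⁹ × 5.990×10^-7) = 7.334×10^-3 rad.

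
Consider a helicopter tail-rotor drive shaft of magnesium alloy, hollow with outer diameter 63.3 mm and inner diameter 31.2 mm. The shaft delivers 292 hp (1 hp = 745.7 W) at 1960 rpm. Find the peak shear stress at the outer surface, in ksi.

ω = 2π·1960/60 = 205.3 rad/s, so T = P/ω = 292×745.7 / 205.3 = 1061 N·m.
J = π(d_o⁴ − d_i⁴)/32 = π(0.0633⁴ − 0.0312⁴)/32 = 1.483×10^-6 m⁴.
τ_max = T·r/J = 1061 × 0.0316 / 1.483×10^-6 = 2.264×10^7 Pa.

3.28 ksi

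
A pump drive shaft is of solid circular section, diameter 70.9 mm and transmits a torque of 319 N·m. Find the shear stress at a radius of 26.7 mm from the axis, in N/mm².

J = πd⁴/32 = π(0.0709)⁴/32 = 2.481×10^-6 m⁴.
Shear stress varies linearly with radius: τ = T·r/J = 319.0 × 0.0267 / 2.481×10^-6 = 3.433×10^6 Pa.

3.43 N/mm²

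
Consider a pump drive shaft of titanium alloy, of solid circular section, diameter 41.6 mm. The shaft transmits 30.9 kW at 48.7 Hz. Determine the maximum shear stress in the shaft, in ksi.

ω = 2π·48.7 = 306.0 rad/s, so T = P/ω = 30.9×10³ / 306.0 = 101.0 N·m.
J = πd⁴/32 = π(0.0416)⁴/32 = 2.940×10^-7 m⁴.
τ_max = T·r/J = 101.0 × 0.0208 / 2.940×10^-7 = 7.144×10^6 Pa.

1.04 ksi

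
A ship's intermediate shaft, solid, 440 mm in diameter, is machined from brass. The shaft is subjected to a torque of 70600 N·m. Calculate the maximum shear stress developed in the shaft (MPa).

4.22 MPa

J = πd⁴/32 = π(0.440)⁴/32 = 3.680×10^-3 m⁴.
τ_max = T·r/J = 70600 × 0.220 / 3.680×10^-3 = 4.221×10^6 Pa.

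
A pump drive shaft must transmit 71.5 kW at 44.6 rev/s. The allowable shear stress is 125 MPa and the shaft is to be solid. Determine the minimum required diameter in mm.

ω = 2π·44.6 = 280.2 rad/s, so T = P/ω = 71.5×10³ / 280.2 = 255.1 N·m.
For a solid shaft τ_max = 16T/(πd³), so d = (16T/(π τ_allow))^(1/3) = (16·255.1/(π·1.25×10^8))^(1/3) = 0.02182 m.

21.8 mm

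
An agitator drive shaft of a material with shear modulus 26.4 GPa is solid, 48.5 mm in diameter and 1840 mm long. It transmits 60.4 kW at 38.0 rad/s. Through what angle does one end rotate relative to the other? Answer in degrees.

11.7°

ω = 38.0 rad/s, so T = P/ω = 60.4×10³ / 38.00 = 1589 N·m.
J = πd⁴/32 = π(0.0485)⁴/32 = 5.432×10^-7 m⁴.
θ = T·L/(G·J) = 1589 × 1.84 / (26.4×10⁹ × 5.432×10^-7) = 0.2039 rad.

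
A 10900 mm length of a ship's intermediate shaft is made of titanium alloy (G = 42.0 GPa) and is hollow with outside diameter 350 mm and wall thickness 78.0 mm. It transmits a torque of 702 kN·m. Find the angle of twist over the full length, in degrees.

7.82°

J = π(d_o⁴ − d_i⁴)/32 = π(0.350⁴ − 0.194⁴)/32 = 1.334×10^-3 m⁴.
θ = T·L/(G·J) = 702000 × 10.9 / (42.0×10⁹ × 1.334×10^-3) = 0.1366 rad.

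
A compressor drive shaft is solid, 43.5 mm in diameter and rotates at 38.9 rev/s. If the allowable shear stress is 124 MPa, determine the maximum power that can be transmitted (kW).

J = πd⁴/32 = π(0.0435)⁴/32 = 3.515×10^-7 m⁴.
T_max = τ_allow·J/r = 1.24×10^8 × 3.515×10^-7 / 0.0217 = 2004 N·m.
ω = 2π·38.9 = 244.4 rad/s, so P_max = T_max·ω = 4.898×10^5 W.

490 kW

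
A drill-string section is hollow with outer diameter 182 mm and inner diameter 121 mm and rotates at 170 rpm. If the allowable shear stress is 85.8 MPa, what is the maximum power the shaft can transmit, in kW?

1450 kW

J = π(d_o⁴ − d_i⁴)/32 = π(0.182⁴ − 0.121⁴)/32 = 8.667×10^-5 m⁴.
T_max = τ_allow·J/r = 8.58×10^7 × 8.667×10^-5 / 0.0910 = 81720 N·m.
ω = 2π·170/60 = 17.80 rad/s, so P_max = T_max·ω = 1.455×10^6 W.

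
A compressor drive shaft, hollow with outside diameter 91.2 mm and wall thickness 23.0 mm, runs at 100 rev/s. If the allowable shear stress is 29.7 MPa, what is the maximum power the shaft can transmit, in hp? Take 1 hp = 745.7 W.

J = π(d_o⁴ − d_i⁴)/32 = π(0.0912⁴ − 0.0452⁴)/32 = 6.382×10^-6 m⁴.
T_max = τ_allow·J/r = 2.97×10^7 × 6.382×10^-6 / 0.0456 = 4157 N·m.
ω = 2π·100 = 628.3 rad/s, so P_max = T_max·ω = 2.612×10^6 W.

3500 hp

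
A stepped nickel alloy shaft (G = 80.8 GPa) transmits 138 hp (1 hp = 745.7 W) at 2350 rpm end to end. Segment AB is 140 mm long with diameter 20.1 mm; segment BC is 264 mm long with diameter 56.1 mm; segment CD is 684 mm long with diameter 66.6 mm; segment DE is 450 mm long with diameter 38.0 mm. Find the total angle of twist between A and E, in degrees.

ω = 2π·2350/60 = 246.1 rad/s, so T = P/ω = 138×745.7 / 246.1 = 418.2 N·m.
J_AB = π(0.0201)⁴/32 = 1.60×10^-8 m⁴; J_BC = π(0.0561)⁴/32 = 9.72×10^-7 m⁴; J_CD = π(0.0666)⁴/32 = 1.93×10^-6 m⁴; J_DE = π(0.0380)⁴/32 = 2.05×10^-7 m⁴.
θ = (T/G)·Σ L_i/J_i = (418.2/80.8×10⁹)·(0.140/1.60×10^-8 + 0.264/9.72×10^-7 + 0.684/1.93×10^-6 + 0.450/2.05×10^-7) = 0.05983 rad.

3.43°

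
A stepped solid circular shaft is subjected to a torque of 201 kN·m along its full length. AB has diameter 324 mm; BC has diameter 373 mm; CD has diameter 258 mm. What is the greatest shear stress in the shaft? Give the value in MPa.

Under the same torque, τ_max = 16T/(πd³) is largest where d is smallest — segment CD (d = 258 mm).
τ_max = 16·201000/(π·(0.258)³) = 5.961×10^7 Pa.

59.6 MPa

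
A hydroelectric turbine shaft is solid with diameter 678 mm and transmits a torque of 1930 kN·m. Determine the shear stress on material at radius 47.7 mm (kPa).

4440 kPa

J = πd⁴/32 = π(0.678)⁴/32 = 0.02075 m⁴.
Shear stress varies linearly with radius: τ = T·r/J = 1.930e6 × 0.0477 / 0.02075 = 4.438×10^6 Pa.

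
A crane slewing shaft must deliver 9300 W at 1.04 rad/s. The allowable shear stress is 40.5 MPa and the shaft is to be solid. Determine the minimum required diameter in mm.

104 mm

ω = 1.04 rad/s, so T = P/ω = 9300 / 1.040 = 8942 N·m.
For a solid shaft τ_max = 16T/(πd³), so d = (16T/(π τ_allow))^(1/3) = (16·8942/(π·4.05×10^7))^(1/3) = 0.1040 m.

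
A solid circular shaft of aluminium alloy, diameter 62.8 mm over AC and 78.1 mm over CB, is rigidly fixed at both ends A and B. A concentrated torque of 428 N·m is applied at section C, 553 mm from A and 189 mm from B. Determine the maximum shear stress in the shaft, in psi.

Compatibility: T_A·a/J_AC = T_B·b/J_CB with T_A + T_B = T₀.
J_AC = 1.53×10^-6 m⁴, J_CB = 3.65×10^-6 m⁴, so T_A = T₀·(J_AC/a)/((J_AC/a)+(J_CB/b)) = 53.51 N·m, T_B = 374.5 N·m.
τ in each portion: τ_AC = 1.10×10^6 Pa, τ_CB = 4.00×10^6 Pa; maximum is in CB.
τ_max = T_CB·r/J = 374.5·0.0390/3.65×10^-6 = 4.004×10^6 Pa.

581 psi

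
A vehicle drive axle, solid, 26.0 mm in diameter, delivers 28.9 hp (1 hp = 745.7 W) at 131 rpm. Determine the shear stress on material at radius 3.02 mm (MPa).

ω = 2π·131/60 = 13.72 rad/s, so T = P/ω = 28.9×745.7 / 13.72 = 1571 N·m.
J = πd⁴/32 = π(0.0260)⁴/32 = 4.486×10^-8 m⁴.
Shear stress varies linearly with radius: τ = T·r/J = 1571 × 0.00302 / 4.486×10^-8 = 1.057×10^8 Pa.

106 MPa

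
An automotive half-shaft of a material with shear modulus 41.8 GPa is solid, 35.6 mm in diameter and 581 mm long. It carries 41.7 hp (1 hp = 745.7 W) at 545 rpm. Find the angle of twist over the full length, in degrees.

2.75°

ω = 2π·545/60 = 57.07 rad/s, so T = P/ω = 41.7×745.7 / 57.07 = 544.8 N·m.
J = πd⁴/32 = π(0.0356)⁴/32 = 1.577×10^-7 m⁴.
θ = T·L/(G·J) = 544.8 × 0.581 / (41.8×10⁹ × 1.577×10^-7) = 0.04803 rad.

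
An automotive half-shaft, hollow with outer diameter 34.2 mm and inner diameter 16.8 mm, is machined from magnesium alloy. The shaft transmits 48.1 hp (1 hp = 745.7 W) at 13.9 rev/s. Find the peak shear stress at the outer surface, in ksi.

ω = 2π·13.9 = 87.34 rad/s, so T = P/ω = 48.1×745.7 / 87.34 = 410.7 N·m.
J = π(d_o⁴ − d_i⁴)/32 = π(0.0342⁴ − 0.0168⁴)/32 = 1.265×10^-7 m⁴.
τ_max = T·r/J = 410.7 × 0.0171 / 1.265×10^-7 = 5.552×10^7 Pa.

8.05 ksi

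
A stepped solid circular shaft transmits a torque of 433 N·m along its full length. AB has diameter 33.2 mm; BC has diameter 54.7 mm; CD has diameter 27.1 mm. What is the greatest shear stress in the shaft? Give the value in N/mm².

Under the same torque, τ_max = 16T/(πd³) is largest where d is smallest — segment CD (d = 27.1 mm).
τ_max = 16·433.0/(π·(0.0271)³) = 1.108×10^8 Pa.

111 N/mm²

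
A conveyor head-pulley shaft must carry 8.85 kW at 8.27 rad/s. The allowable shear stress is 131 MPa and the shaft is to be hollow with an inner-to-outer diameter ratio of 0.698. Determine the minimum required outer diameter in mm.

37.9 mm

ω = 8.27 rad/s, so T = P/ω = 8.85×10³ / 8.270 = 1070 N·m.
For a hollow shaft with d_i/d_o = 0.698: τ_max = 16T/(π d_o³ (1−k⁴)), so d_o = [16T/(π τ_allow (1−k⁴))]^(1/3) = [16·1070/(π·1.31×10^8·0.7626)]^(1/3) = 0.03793 m.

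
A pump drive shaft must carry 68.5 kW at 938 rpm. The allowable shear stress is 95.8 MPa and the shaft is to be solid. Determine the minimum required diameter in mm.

ω = 2π·938/60 = 98.23 rad/s, so T = P/ω = 68.5×10³ / 98.23 = 697.4 N·m.
For a solid shaft τ_max = 16T/(πd³), so d = (16T/(π τ_allow))^(1/3) = (16·697.4/(π·9.58×10^7))^(1/3) = 0.03334 m.

33.3 mm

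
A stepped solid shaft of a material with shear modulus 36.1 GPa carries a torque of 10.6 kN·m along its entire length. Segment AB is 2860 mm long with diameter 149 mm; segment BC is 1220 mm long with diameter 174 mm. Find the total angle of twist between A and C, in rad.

J_AB = π(0.149)⁴/32 = 4.84×10^-5 m⁴; J_BC = π(0.174)⁴/32 = 9.00×10^-5 m⁴.
θ = (T/G)·Σ L_i/J_i = (10600/36.1×10⁹)·(2.86/4.84×10^-5 + 1.22/9.00×10^-5) = 0.02134 rad.

0.0213 rad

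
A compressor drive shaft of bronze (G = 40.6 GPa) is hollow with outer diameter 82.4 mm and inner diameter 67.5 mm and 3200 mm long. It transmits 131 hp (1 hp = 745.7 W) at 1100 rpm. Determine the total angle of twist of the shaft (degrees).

1.54°

ω = 2π·1100/60 = 115.2 rad/s, so T = P/ω = 131×745.7 / 115.2 = 848.0 N·m.
J = π(d_o⁴ − d_i⁴)/32 = π(0.0824⁴ − 0.0675⁴)/32 = 2.488×10^-6 m⁴.
θ = T·L/(G·J) = 848.0 × 3.20 / (40.6×10⁹ × 2.488×10^-6) = 0.02687 rad.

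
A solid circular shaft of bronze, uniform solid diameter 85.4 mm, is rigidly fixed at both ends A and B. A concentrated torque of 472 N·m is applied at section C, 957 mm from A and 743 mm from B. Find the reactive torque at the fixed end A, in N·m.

With uniform GJ and both ends fixed, compatibility θ_AC = θ_CB gives T_A·a = T_B·b, together with T_A + T_B = T₀.
T_A = T₀·b/(a+b) = 472.0·743/1700 = 206.3 N·m; T_B = 265.7 N·m.

206 N·m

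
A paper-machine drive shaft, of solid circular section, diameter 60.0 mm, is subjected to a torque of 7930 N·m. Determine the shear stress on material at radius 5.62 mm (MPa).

J = πd⁴/32 = π(0.0600)⁴/32 = 1.272×10^-6 m⁴.
Shear stress varies linearly with radius: τ = T·r/J = 7930 × 0.00562 / 1.272×10^-6 = 3.503×10^7 Pa.

35.0 MPa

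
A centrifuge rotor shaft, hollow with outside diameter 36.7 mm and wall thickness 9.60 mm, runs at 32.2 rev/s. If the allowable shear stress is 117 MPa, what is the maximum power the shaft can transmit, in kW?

218 kW

J = π(d_o⁴ − d_i⁴)/32 = π(0.0367⁴ − 0.0175⁴)/32 = 1.689×10^-7 m⁴.
T_max = τ_allow·J/r = 1.17×10^8 × 1.689×10^-7 / 0.0184 = 1077 N·m.
ω = 2π·32.2 = 202.3 rad/s, so P_max = T_max·ω = 2.179×10^5 W.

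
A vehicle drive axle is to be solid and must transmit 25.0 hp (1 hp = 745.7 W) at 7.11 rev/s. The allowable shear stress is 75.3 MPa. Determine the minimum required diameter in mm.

ω = 2π·7.11 = 44.67 rad/s, so T = P/ω = 25.0×745.7 / 44.67 = 417.3 N·m.
For a solid shaft τ_max = 16T/(πd³), so d = (16T/(π τ_allow))^(1/3) = (16·417.3/(π·7.53×10^7))^(1/3) = 0.03045 m.

30.4 mm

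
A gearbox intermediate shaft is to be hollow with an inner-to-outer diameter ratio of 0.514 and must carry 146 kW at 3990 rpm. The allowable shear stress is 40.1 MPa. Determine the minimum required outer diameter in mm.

36.3 mm

ω = 2π·3990/60 = 417.8 rad/s, so T = P/ω = 146×10³ / 417.8 = 349.4 N·m.
For a hollow shaft with d_i/d_o = 0.514: τ_max = 16T/(π d_o³ (1−k⁴)), so d_o = [16T/(π τ_allow (1−k⁴))]^(1/3) = [16·349.4/(π·4.01×10^7·0.9302)]^(1/3) = 0.03627 m.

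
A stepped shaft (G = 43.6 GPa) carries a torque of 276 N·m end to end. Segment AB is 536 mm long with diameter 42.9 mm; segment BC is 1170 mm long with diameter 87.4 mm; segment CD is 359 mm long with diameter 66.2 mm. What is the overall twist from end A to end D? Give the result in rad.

J_AB = π(0.0429)⁴/32 = 3.33×10^-7 m⁴; J_BC = π(0.0874)⁴/32 = 5.73×10^-6 m⁴; J_CD = π(0.0662)⁴/32 = 1.89×10^-6 m⁴.
θ = (T/G)·Σ L_i/J_i = (276.0/43.6×10⁹)·(0.536/3.33×10^-7 + 1.17/5.73×10^-6 + 0.359/1.89×10^-6) = 0.01270 rad.

0.0127 rad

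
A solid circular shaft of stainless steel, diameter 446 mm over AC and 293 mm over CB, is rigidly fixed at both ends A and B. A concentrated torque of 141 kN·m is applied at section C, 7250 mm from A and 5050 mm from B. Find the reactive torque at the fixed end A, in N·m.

Compatibility: T_A·a/J_AC = T_B·b/J_CB with T_A + T_B = T₀.
J_AC = 3.88×10^-3 m⁴, J_CB = 7.24×10^-4 m⁴, so T_A = T₀·(J_AC/a)/((J_AC/a)+(J_CB/b)) = 111300 N·m, T_B = 29750 N·m.

111000 N·m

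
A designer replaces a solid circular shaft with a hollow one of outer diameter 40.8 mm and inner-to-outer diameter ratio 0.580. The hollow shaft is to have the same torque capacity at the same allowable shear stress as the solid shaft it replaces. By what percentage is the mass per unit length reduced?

28.1 %

Equal τ_max and T ⇒ the solid shaft needs d_s³ = d_o³(1−k⁴), so d_s = 40.8·(1−0.580⁴)^(1/3) = 39.20 mm.
Area ratio A_h/A_s = d_o²(1−k²)/d_s² = (1−k²)/(1−k⁴)^(2/3) = 0.7189.
Mass saving = 1 − 0.7189 = 28.1 %.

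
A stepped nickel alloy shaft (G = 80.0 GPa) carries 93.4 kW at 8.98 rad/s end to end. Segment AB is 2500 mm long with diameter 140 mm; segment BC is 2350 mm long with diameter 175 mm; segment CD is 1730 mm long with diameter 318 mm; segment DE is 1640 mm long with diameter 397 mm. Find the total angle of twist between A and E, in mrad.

ω = 8.98 rad/s, so T = P/ω = 93.4×10³ / 8.980 = 10400 N·m.
J_AB = π(0.140)⁴/32 = 3.77×10^-5 m⁴; J_BC = π(0.175)⁴/32 = 9.21×10^-5 m⁴; J_CD = π(0.318)⁴/32 = 1.00×10^-3 m⁴; J_DE = π(0.397)⁴/32 = 2.44×10^-3 m⁴.
θ = (T/G)·Σ L_i/J_i = (10400/80.0×10⁹)·(2.50/3.77×10^-5 + 2.35/9.21×10^-5 + 1.73/1.00×10^-3 + 1.64/2.44×10^-3) = 0.01225 rad.

12.2 mrad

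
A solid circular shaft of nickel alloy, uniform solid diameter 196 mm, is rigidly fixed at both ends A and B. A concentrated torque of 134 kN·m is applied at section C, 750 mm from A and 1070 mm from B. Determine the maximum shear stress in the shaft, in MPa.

With uniform GJ and both ends fixed, compatibility θ_AC = θ_CB gives T_A·a = T_B·b, together with T_A + T_B = T₀.
T_A = T₀·b/(a+b) = 134000·1070/1820 = 78780 N·m; T_B = 55220 N·m.
τ in each portion: τ_AC = 5.33×10^7 Pa, τ_CB = 3.74×10^7 Pa; maximum is in AC.
τ_max = T_AC·r/J = 78780·0.0980/1.45×10^-4 = 5.329×10^7 Pa.

53.3 MPa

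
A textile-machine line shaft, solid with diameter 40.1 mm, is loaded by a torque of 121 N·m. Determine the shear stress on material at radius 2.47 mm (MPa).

1.18 MPa

J = πd⁴/32 = π(0.0401)⁴/32 = 2.539×10^-7 m⁴.
Shear stress varies linearly with radius: τ = T·r/J = 121.0 × 0.00247 / 2.539×10^-7 = 1.177×10^6 Pa.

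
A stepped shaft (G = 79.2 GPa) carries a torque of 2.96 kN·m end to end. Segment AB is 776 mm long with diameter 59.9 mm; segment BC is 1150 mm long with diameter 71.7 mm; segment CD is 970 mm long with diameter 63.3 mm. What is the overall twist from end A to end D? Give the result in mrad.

62.5 mrad

J_AB = π(0.0599)⁴/32 = 1.26×10^-6 m⁴; J_BC = π(0.0717)⁴/32 = 2.59×10^-6 m⁴; J_CD = π(0.0633)⁴/32 = 1.58×10^-6 m⁴.
θ = (T/G)·Σ L_i/J_i = (2960/79.2×10⁹)·(0.776/1.26×10^-6 + 1.15/2.59×10^-6 + 0.970/1.58×10^-6) = 0.06251 rad.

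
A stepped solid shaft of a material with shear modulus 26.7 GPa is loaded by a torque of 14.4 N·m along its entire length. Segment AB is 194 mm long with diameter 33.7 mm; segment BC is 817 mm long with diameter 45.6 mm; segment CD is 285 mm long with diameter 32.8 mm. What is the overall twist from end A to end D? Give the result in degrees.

0.184°

J_AB = π(0.0337)⁴/32 = 1.27×10^-7 m⁴; J_BC = π(0.0456)⁴/32 = 4.24×10^-7 m⁴; J_CD = π(0.0328)⁴/32 = 1.14×10^-7 m⁴.
θ = (T/G)·Σ L_i/J_i = (14.40/26.7×10⁹)·(0.194/1.27×10^-7 + 0.817/4.24×10^-7 + 0.285/1.14×10^-7) = 3.217×10^-3 rad.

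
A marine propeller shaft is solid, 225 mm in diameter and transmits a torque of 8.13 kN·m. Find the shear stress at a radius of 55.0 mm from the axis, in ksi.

J = πd⁴/32 = π(0.225)⁴/32 = 2.516×10^-4 m⁴.
Shear stress varies linearly with radius: τ = T·r/J = 8130 × 0.0550 / 2.516×10^-4 = 1.777×10^6 Pa.

0.258 ksi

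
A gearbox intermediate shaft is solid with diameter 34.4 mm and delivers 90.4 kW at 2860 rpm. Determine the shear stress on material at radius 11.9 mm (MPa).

26.1 MPa

ω = 2π·2860/60 = 299.5 rad/s, so T = P/ω = 90.4×10³ / 299.5 = 301.8 N·m.
J = πd⁴/32 = π(0.0344)⁴/32 = 1.375×10^-7 m⁴.
Shear stress varies linearly with radius: τ = T·r/J = 301.8 × 0.0119 / 1.375×10^-7 = 2.613×10^7 Pa.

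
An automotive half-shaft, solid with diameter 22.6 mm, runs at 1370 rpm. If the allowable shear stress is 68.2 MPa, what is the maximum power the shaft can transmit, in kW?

22.2 kW

J = πd⁴/32 = π(0.0226)⁴/32 = 2.561×10^-8 m⁴.
T_max = τ_allow·J/r = 6.82×10^7 × 2.561×10^-8 / 0.0113 = 154.6 N·m.
ω = 2π·1370/60 = 143.5 rad/s, so P_max = T_max·ω = 2.218×10^4 W.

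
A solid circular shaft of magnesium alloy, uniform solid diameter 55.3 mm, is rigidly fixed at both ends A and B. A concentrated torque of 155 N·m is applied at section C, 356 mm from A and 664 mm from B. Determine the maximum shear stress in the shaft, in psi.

With uniform GJ and both ends fixed, compatibility θ_AC = θ_CB gives T_A·a = T_B·b, together with T_A + T_B = T₀.
T_A = T₀·b/(a+b) = 155.0·664/1020 = 100.9 N·m; T_B = 54.10 N·m.
τ in each portion: τ_AC = 3.04×10^6 Pa, τ_CB = 1.63×10^6 Pa; maximum is in AC.
τ_max = T_AC·r/J = 100.9·0.0276/9.18×10^-7 = 3.039×10^6 Pa.

441 psi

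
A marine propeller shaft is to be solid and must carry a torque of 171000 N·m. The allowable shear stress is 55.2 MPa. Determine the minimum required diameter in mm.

For a solid shaft τ_max = 16T/(πd³), so d = (16T/(π τ_allow))^(1/3) = (16·171000/(π·5.52×10^7))^(1/3) = 0.2508 m.

251 mm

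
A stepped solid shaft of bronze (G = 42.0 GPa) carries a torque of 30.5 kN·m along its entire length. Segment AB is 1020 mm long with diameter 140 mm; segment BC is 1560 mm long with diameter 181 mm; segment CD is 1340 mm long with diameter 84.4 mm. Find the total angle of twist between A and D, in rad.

0.226 rad

J_AB = π(0.140)⁴/32 = 3.77×10^-5 m⁴; J_BC = π(0.181)⁴/32 = 1.05×10^-4 m⁴; J_CD = π(0.0844)⁴/32 = 4.98×10^-6 m⁴.
θ = (T/G)·Σ L_i/J_i = (30500/42.0×10⁹)·(1.02/3.77×10^-5 + 1.56/1.05×10^-4 + 1.34/4.98×10^-6) = 0.2257 rad.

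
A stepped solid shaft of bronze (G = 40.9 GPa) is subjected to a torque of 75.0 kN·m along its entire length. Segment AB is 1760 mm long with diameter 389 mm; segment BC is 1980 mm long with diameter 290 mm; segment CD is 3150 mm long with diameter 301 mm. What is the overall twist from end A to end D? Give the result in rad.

0.0138 rad

J_AB = π(0.389)⁴/32 = 2.25×10^-3 m⁴; J_BC = π(0.290)⁴/32 = 6.94×10^-4 m⁴; J_CD = π(0.301)⁴/32 = 8.06×10^-4 m⁴.
θ = (T/G)·Σ L_i/J_i = (75000/40.9×10⁹)·(1.76/2.25×10^-3 + 1.98/6.94×10^-4 + 3.15/8.06×10^-4) = 0.01383 rad.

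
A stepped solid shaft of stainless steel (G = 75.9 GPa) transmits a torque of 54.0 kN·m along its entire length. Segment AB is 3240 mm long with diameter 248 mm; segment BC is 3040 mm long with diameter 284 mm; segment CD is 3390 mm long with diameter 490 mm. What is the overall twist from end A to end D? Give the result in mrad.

J_AB = π(0.248)⁴/32 = 3.71×10^-4 m⁴; J_BC = π(0.284)⁴/32 = 6.39×10^-4 m⁴; J_CD = π(0.490)⁴/32 = 5.66×10^-3 m⁴.
θ = (T/G)·Σ L_i/J_i = (54000/75.9×10⁹)·(3.24/3.71×10^-4 + 3.04/6.39×10^-4 + 3.39/5.66×10^-3) = 0.01002 rad.

10.0 mrad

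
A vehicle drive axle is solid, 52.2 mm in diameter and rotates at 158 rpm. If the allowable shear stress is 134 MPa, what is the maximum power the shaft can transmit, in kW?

J = πd⁴/32 = π(0.0522)⁴/32 = 7.289×10^-7 m⁴.
T_max = τ_allow·J/r = 1.34×10^8 × 7.289×10^-7 / 0.0261 = 3742 N·m.
ω = 2π·158/60 = 16.55 rad/s, so P_max = T_max·ω = 6.192×10^4 W.

61.9 kW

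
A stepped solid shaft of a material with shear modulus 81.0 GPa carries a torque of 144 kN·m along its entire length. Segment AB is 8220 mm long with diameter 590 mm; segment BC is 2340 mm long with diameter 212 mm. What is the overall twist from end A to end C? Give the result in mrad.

22.2 mrad

J_AB = π(0.590)⁴/32 = 0.0119 m⁴; J_BC = π(0.212)⁴/32 = 1.98×10^-4 m⁴.
θ = (T/G)·Σ L_i/J_i = (144000/81.0×10⁹)·(8.22/0.0119 + 2.34/1.98×10^-4) = 0.02221 rad.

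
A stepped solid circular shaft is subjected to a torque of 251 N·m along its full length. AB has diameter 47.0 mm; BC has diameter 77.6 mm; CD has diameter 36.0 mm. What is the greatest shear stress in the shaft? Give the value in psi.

Under the same torque, τ_max = 16T/(πd³) is largest where d is smallest — segment CD (d = 36.0 mm).
τ_max = 16·251.0/(π·(0.0360)³) = 2.740×10^7 Pa.

3970 psi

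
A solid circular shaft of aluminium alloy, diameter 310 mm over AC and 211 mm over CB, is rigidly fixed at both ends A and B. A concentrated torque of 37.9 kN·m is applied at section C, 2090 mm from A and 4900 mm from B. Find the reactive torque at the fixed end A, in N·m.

34700 N·m

Compatibility: T_A·a/J_AC = T_B·b/J_CB with T_A + T_B = T₀.
J_AC = 9.07×10^-4 m⁴, J_CB = 1.95×10^-4 m⁴, so T_A = T₀·(J_AC/a)/((J_AC/a)+(J_CB/b)) = 34720 N·m, T_B = 3179 N·m.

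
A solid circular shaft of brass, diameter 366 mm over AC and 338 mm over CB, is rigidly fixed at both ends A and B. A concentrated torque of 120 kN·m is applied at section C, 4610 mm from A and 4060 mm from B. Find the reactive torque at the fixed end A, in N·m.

Compatibility: T_A·a/J_AC = T_B·b/J_CB with T_A + T_B = T₀.
J_AC = 1.76×10^-3 m⁴, J_CB = 1.28×10^-3 m⁴, so T_A = T₀·(J_AC/a)/((J_AC/a)+(J_CB/b)) = 65720 N·m, T_B = 54280 N·m.

65700 N·m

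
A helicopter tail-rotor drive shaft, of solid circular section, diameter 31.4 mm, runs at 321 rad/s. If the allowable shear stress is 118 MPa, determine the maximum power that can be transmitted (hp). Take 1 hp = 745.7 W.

J = πd⁴/32 = π(0.0314)⁴/32 = 9.544×10^-8 m⁴.
T_max = τ_allow·J/r = 1.18×10^8 × 9.544×10^-8 / 0.0157 = 717.3 N·m.
ω = 321 rad/s, so P_max = T_max·ω = 2.303×10^5 W.

309 hp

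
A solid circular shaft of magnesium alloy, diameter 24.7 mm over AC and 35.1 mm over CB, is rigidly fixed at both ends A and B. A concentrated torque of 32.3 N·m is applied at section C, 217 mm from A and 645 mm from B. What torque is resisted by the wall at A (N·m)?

13.6 N·m

Compatibility: T_A·a/J_AC = T_B·b/J_CB with T_A + T_B = T₀.
J_AC = 3.65×10^-8 m⁴, J_CB = 1.49×10^-7 m⁴, so T_A = T₀·(J_AC/a)/((J_AC/a)+(J_CB/b)) = 13.62 N·m, T_B = 18.68 N·m.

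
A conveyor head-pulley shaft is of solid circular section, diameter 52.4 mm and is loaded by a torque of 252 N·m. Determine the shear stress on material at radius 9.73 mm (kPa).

3310 kPa

J = πd⁴/32 = π(0.0524)⁴/32 = 7.402×10^-7 m⁴.
Shear stress varies linearly with radius: τ = T·r/J = 252.0 × 0.00973 / 7.402×10^-7 = 3.313×10^6 Pa.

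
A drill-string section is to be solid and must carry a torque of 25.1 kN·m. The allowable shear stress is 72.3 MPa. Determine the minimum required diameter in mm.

For a solid shaft τ_max = 16T/(πd³), so d = (16T/(π τ_allow))^(1/3) = (16·25100/(π·7.23×10^7))^(1/3) = 0.1209 m.

121 mm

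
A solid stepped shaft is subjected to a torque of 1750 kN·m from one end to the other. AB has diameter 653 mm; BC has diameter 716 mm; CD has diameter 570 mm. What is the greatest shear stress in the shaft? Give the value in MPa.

Under the same torque, τ_max = 16T/(πd³) is largest where d is smallest — segment CD (d = 570 mm).
τ_max = 16·1.750e6/(π·(0.570)³) = 4.813×10^7 Pa.

48.1 MPa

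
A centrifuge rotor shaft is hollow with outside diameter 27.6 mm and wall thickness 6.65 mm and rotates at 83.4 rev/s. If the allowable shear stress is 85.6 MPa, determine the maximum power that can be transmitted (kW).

172 kW

J = π(d_o⁴ − d_i⁴)/32 = π(0.0276⁴ − 0.0143⁴)/32 = 5.286×10^-8 m⁴.
T_max = τ_allow·J/r = 8.56×10^7 × 5.286×10^-8 / 0.0138 = 327.9 N·m.
ω = 2π·83.4 = 524.0 rad/s, so P_max = T_max·ω = 1.718×10^5 W.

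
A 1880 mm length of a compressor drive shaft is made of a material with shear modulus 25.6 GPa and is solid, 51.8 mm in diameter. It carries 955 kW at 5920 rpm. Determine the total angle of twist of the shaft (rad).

0.160 rad

ω = 2π·5920/60 = 619.9 rad/s, so T = P/ω = 955×10³ / 619.9 = 1540 N·m.
J = πd⁴/32 = π(0.0518)⁴/32 = 7.068×10^-7 m⁴.
θ = T·L/(G·J) = 1540 × 1.88 / (25.6×10⁹ × 7.068×10^-7) = 0.1600 rad.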